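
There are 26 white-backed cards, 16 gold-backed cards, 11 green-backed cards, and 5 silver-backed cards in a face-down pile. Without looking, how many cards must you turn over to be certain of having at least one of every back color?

The hardest back color to obtain is silver-backed: we could draw every other card first — 58 − 5 = 53 cards — without a single silver-backed one.
The next draw must be silver-backed, so 53 + 1 = 54.

54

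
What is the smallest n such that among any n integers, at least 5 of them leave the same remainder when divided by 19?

There are 19 residue classes modulo 19 acting as pigeonholes.
With 19 × 4 = 76 integers we could place exactly 4 in each, with no class reaching 5.
One more forces some class to hold 5, so 76 + 1 = 77.

77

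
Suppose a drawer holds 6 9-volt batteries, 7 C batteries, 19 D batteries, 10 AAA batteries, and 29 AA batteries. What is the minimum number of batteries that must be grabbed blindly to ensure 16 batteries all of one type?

In the worst case we take at most 15 of each type, but all 6 9-volt, all 7 C, and all 10 AAA (fewer than 15), giving 6 + 7 + 15 + 10 + 15 = 53.
One more battery then forces some type to 16, so 53 + 1 = 54.

54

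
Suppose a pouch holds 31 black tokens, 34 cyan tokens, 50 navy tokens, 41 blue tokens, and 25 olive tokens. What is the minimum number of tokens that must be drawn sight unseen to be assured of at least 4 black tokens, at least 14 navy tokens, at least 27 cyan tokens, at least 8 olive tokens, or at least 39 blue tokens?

Each of the 5 colors has its own threshold; avoid all of them simultaneously.
The worst case stops just short of every target: 3 black, 26 cyan, 13 navy, 38 blue, 7 olive — 3 + 26 + 13 + 38 + 7 = 87 tokens.
One more token must push some color to its target, so 87 + 1 = 88.

88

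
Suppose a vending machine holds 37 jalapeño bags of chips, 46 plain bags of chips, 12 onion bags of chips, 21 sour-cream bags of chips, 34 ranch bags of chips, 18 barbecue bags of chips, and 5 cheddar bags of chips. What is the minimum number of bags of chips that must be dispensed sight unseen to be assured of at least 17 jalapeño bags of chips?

The worst case draws every non-jalapeño bag of chips first: 46 + 12 + 21 + 34 + 18 + 5 = 136.
The next 17 draws are then forced to be jalapeño, giving 136 + 17 = 153.

153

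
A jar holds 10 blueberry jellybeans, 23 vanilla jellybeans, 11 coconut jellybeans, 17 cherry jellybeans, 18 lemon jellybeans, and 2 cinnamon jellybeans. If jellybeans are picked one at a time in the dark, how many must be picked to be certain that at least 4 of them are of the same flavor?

In the worst case we take at most 3 of each flavor, but all 2 cinnamon (fewer than 3), giving 3 + 3 + 3 + 3 + 3 + 2 = 17.
One more jellybean then forces some flavor to 4, so 17 + 1 = 18.

18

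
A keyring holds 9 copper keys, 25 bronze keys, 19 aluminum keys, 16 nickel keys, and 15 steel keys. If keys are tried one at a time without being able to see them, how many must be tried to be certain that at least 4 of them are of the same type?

Treat the 5 types as pigeonholes.
The worst case takes 3 keys of each type without reaching 4 of any: 5 × 3 = 15.
The next key must bring some type to 4, so 15 + 1 = 16.

16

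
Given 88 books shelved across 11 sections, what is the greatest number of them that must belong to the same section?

If each of the 11 sections held at most 7, the total would be at most 11 × 7 = 77 < 88, a contradiction.
So at least one holds ⌈88/11⌉ = 8.

8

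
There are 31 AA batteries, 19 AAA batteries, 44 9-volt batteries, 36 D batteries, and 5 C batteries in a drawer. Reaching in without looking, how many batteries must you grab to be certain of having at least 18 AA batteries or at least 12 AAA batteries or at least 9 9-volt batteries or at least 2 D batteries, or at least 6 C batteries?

43

Each of the 5 types has its own threshold; avoid all of them simultaneously.
The worst case stops just short of every target: 17 AA, 11 AAA, 8 9-volt, 1 D, 5 C — 17 + 11 + 8 + 1 + 5 = 42 batteries.
One more battery must push some type to its target, so 42 + 1 = 43.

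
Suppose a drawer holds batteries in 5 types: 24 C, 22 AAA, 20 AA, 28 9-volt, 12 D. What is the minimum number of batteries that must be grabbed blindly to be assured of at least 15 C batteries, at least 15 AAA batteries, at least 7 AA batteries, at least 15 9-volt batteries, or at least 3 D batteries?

51

Each of the 5 types has its own threshold; avoid all of them simultaneously.
The worst case stops just short of every target: 14 C, 14 AAA, 6 AA, 14 9-volt, 2 D — 14 + 14 + 6 + 14 + 2 = 50 batteries.
One more battery must push some type to its target, so 50 + 1 = 51.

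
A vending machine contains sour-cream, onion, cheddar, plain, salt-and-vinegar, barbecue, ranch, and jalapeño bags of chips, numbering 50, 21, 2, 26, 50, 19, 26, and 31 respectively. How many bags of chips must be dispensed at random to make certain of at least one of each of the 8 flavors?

The hardest flavor to obtain is cheddar: we could draw every other bag of chips first — 225 − 2 = 223 bags of chips — without a single cheddar one.
The next draw must be cheddar, so 223 + 1 = 224.

224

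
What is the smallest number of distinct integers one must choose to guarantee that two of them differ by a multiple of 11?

Use the pigeonhole principle on residue classes: two integers differ by a multiple of 11 exactly when they share a remainder mod 11.
There are 11 residue classes mod 11, so 11 integers can all lie in distinct classes.
One more integer must repeat a residue, giving a difference divisible by 11. So n = 11 + 1 = 12.

12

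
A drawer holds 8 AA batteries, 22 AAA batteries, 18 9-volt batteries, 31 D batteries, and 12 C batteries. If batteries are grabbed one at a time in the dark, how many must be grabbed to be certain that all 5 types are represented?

The hardest type to obtain is AA: we could draw every other battery first — 91 − 8 = 83 batteries — without a single AA one.
The next draw must be AA, so 83 + 1 = 84.

84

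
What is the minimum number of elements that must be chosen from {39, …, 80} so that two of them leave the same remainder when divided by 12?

Use the pigeonhole principle on residue classes: group the integers by remainder mod 12; there are 12 residue classes, each nonempty in this range.
Choosing one from each class (12 integers) avoids any shared remainder.
One more choice must repeat a class, so two differ by a multiple of 12. Hence 12 + 1 = 13.

13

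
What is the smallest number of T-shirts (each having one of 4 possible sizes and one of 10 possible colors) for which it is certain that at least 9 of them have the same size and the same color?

321

There are 4 × 10 = 40 (size, color) combinations acting as pigeonholes.
With 40 × 8 = 320 T-shirts we could place exactly 8 in each, with no (size, color) pair reaching 9.
One more forces some (size, color) pair to hold 9, so 320 + 1 = 321.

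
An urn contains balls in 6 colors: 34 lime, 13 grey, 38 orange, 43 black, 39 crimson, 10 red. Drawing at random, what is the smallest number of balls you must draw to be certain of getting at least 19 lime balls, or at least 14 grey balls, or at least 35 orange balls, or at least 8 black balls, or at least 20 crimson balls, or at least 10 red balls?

The worst case stops just short of every target: 18 lime, 13 grey, 34 orange, 7 black, 19 crimson, 9 red — 18 + 13 + 34 + 7 + 19 + 9 = 100 balls.
One more ball must push some color to its target, so 100 + 1 = 101.

101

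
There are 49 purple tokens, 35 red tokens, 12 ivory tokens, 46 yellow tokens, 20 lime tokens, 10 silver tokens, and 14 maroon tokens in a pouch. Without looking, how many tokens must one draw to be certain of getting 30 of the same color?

In the worst case we take at most 29 of each color, but all 12 ivory, all 20 lime, all 10 silver, and all 14 maroon (fewer than 29), giving 29 + 29 + 12 + 29 + 20 + 10 + 14 = 143.
One more token then forces some color to 30, so 143 + 1 = 144.

144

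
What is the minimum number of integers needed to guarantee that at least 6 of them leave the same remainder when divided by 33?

There are 33 residue classes modulo 33 acting as pigeonholes.
With 33 × 5 = 165 integers we could place exactly 5 in each, with no class reaching 6.
One more forces some class to hold 6, so 165 + 1 = 166.

166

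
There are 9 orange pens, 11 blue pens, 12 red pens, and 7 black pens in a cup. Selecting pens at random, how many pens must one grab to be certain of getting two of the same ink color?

The worst case takes 1 pen of each ink color without reaching 2 of any: 4 × 1 = 4.
The next pen must bring some ink color to 2, so 4 + 1 = 5.

5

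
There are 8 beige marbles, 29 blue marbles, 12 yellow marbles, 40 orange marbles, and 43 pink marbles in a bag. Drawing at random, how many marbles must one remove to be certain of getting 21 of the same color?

81

Treat the 5 colors as pigeonholes.
In the worst case we take at most 20 of each color, but all 8 beige and all 12 yellow (fewer than 20), giving 8 + 20 + 12 + 20 + 20 = 80.
One more marble then forces some color to 21, so 80 + 1 = 81.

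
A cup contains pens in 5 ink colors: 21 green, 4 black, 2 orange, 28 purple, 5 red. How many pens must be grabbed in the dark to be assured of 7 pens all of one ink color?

Treat the 5 ink colors as pigeonholes.
In the worst case we take at most 6 of each ink color, but all 4 black, all 2 orange, and all 5 red (fewer than 6), giving 6 + 4 + 2 + 6 + 5 = 23.
One more pen then forces some ink color to 7, so 23 + 1 = 24.

24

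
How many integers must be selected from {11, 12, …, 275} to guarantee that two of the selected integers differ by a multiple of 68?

Use the pigeonhole principle on residue classes: group the integers by remainder mod 68; there are 68 residue classes, each nonempty in this range.
Choosing one from each class (68 integers) avoids any shared remainder.
One more choice must repeat a class, so two differ by a multiple of 68. Hence 68 + 1 = 69.

69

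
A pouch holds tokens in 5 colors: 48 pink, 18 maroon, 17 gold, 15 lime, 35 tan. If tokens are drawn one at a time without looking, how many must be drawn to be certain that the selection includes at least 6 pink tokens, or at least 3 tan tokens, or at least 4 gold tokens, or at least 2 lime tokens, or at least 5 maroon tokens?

16

The worst case stops just short of every target: 5 pink, 4 maroon, 3 gold, 1 lime, 2 tan — 5 + 4 + 3 + 1 + 2 = 15 tokens.
One more token must push some color to its target, so 15 + 1 = 16.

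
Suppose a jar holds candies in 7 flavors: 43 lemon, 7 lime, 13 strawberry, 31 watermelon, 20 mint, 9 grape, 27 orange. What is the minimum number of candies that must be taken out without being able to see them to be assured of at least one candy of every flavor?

144

The hardest flavor to obtain is lime: we could draw every other candy first — 150 − 7 = 143 candies — without a single lime one.
The next draw must be lime, so 143 + 1 = 144.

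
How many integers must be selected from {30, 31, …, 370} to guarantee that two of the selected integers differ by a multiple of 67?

Group the integers by remainder mod 67; there are 67 residue classes, each nonempty in this range.
Choosing one from each class (67 integers) avoids any shared remainder.
One more choice must repeat a class, so two differ by a multiple of 67. Hence 67 + 1 = 68.

68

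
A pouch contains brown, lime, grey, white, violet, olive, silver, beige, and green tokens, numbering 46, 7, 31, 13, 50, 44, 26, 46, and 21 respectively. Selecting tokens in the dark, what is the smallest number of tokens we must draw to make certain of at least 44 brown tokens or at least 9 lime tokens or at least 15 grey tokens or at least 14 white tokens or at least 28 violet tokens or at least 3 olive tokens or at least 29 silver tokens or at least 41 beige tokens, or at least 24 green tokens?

194

The worst case stops just short of every target: 43 brown, all 7 lime, 14 grey, 13 white, 27 violet, 2 olive, all 26 silver, 40 beige, all 21 green — 43 + 7 + 14 + 13 + 27 + 2 + 26 + 40 + 21 = 193 tokens.
One more token must push some color to its target, so 193 + 1 = 194.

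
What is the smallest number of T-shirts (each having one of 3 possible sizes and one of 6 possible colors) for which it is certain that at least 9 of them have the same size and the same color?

There are 3 × 6 = 18 (size, color) combinations acting as pigeonholes.
With 18 × 8 = 144 T-shirts we could place exactly 8 in each, with no (size, color) pair reaching 9.
One more forces some (size, color) pair to hold 9, so 144 + 1 = 145.

145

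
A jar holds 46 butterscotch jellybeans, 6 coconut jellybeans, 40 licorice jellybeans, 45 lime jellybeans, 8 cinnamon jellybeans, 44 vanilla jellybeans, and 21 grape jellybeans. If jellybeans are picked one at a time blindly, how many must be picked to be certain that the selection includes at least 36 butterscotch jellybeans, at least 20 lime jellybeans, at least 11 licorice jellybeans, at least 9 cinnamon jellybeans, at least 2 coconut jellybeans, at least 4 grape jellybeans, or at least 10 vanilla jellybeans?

Each of the 7 flavors has its own threshold; avoid all of them simultaneously.
The worst case stops just short of every target: 35 butterscotch, 1 coconut, 10 licorice, 19 lime, 8 cinnamon, 9 vanilla, 3 grape — 35 + 1 + 10 + 19 + 8 + 9 + 3 = 85 jellybeans.
One more jellybean must push some flavor to its target, so 85 + 1 = 86.

86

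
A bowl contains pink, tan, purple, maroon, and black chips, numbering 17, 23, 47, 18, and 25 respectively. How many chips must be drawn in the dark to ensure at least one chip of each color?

The hardest color to obtain is pink: we could draw every other chip first — 130 − 17 = 113 chips — without a single pink one.
The next draw must be pink, so 113 + 1 = 114.

114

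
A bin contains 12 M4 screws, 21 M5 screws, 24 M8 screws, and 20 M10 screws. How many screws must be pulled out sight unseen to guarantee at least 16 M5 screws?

72

To avoid M5 screws as long as possible, exhaust the other 3 sizes first.
The worst case draws every non-M5 screw first: 12 + 24 + 20 = 56.
The next 16 draws are then forced to be M5, giving 56 + 16 = 72.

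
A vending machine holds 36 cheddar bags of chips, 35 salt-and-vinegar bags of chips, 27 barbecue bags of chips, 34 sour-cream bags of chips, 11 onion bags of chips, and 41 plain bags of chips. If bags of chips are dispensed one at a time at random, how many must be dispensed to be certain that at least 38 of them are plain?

The worst case draws every non-plain bag of chips first: 36 + 35 + 27 + 34 + 11 = 143.
The next 38 draws are then forced to be plain, giving 143 + 38 = 181.

181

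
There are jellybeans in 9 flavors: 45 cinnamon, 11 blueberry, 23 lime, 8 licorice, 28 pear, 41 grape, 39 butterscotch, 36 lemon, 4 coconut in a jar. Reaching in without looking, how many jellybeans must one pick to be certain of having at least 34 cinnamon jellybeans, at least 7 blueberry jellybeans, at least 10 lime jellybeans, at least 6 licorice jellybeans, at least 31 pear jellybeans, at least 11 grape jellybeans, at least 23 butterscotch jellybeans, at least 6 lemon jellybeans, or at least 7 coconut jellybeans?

123

Each of the 9 flavors has its own threshold; avoid all of them simultaneously.
The worst case stops just short of every target: 33 cinnamon, 6 blueberry, 9 lime, 5 licorice, all 28 pear, 10 grape, 22 butterscotch, 5 lemon, all 4 coconut — 33 + 6 + 9 + 5 + 28 + 10 + 22 + 5 + 4 = 122 jellybeans.
One more jellybean must push some flavor to its target, so 122 + 1 = 123.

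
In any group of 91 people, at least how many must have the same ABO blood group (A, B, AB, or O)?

23

The 91 people fall into 4 ABO blood groups.
If each of the 4 ABO blood groups held at most 22, the total would be at most 4 × 22 = 88 < 91, a contradiction.
So at least one holds ⌈91/4⌉ = 23.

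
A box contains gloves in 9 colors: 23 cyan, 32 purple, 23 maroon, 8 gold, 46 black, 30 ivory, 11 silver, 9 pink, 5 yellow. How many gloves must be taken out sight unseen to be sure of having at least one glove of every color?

183

The hardest color to obtain is yellow: we could draw every other glove first — 187 − 5 = 182 gloves — without a single yellow one.
The next draw must be yellow, so 182 + 1 = 183.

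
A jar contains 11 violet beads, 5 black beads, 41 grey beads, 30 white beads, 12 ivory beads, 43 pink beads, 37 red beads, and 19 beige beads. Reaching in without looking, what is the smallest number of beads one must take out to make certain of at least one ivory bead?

The worst case draws every non-ivory bead first: 11 + 5 + 41 + 30 + 43 + 37 + 19 = 186.
The next draw is then forced to be ivory, giving 186 + 1 = 187.

187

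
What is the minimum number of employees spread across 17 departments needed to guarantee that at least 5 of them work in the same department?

69

There are 17 departments acting as pigeonholes.
With 17 × 4 = 68 employees we could place exactly 4 in each, with no class reaching 5.
One more forces some class to hold 5, so 68 + 1 = 69.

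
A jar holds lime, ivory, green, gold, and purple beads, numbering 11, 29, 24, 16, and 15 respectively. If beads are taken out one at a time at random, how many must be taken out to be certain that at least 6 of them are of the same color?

The worst case takes 5 beads of each color without reaching 6 of any: 5 × 5 = 25.
The next bead must bring some color to 6, so 25 + 1 = 26.

26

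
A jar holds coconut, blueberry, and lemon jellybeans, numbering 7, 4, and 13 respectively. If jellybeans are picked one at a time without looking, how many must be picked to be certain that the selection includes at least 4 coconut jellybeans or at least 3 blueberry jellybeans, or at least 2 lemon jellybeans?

7

Each of the 3 flavors has its own threshold; avoid all of them simultaneously.
The worst case stops just short of every target: 3 coconut, 2 blueberry, 1 lemon — 3 + 2 + 1 = 6 jellybeans.
One more jellybean must push some flavor to its target, so 6 + 1 = 7.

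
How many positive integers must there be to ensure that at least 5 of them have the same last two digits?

There are 100 possible two-digit endings acting as pigeonholes.
With 100 × 4 = 400 positive integers we could place exactly 4 in each, with no class reaching 5.
One more forces some class to hold 5, so 400 + 1 = 401.

401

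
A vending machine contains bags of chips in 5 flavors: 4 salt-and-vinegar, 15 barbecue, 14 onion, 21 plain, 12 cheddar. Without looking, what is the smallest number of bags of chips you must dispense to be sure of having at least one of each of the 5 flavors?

The hardest flavor to obtain is salt-and-vinegar: we could draw every other bag of chips first — 66 − 4 = 62 bags of chips — without a single salt-and-vinegar one.
The next draw must be salt-and-vinegar, so 62 + 1 = 63.

63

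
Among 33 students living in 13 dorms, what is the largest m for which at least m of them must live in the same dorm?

The 33 students fall into 13 dorms.
If each of the 13 dorms held at most 2, the total would be at most 13 × 2 = 26 < 33, a contradiction.
So at least one holds ⌈33/13⌉ = 3.

3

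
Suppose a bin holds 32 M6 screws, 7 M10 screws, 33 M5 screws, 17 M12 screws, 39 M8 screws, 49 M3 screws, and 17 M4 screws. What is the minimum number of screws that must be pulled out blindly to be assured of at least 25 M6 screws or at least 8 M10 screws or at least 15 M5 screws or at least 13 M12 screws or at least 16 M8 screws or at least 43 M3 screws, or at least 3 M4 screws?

117

The worst case stops just short of every target: 24 M6, 7 M10, 14 M5, 12 M12, 15 M8, 42 M3, 2 M4 — 24 + 7 + 14 + 12 + 15 + 42 + 2 = 116 screws.
One more screw must push some size to its target, so 116 + 1 = 117.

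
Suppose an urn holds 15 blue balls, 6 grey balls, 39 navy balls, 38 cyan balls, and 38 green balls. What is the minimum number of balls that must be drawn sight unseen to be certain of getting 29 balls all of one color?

106

Treat the 5 colors as pigeonholes.
In the worst case we take at most 28 of each color, but all 15 blue and all 6 grey (fewer than 28), giving 15 + 6 + 28 + 28 + 28 = 105.
One more ball then forces some color to 29, so 105 + 1 = 106.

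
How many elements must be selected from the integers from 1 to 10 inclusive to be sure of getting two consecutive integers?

6

Partition {1, …, 10} into 5 pairs: {1,2}, {3,4}, …, {9,10}.
Choosing 5 integers — say the 5 even numbers 2, 4, …, 10 — takes one from each pair and avoids the property.
Choosing 6 forces two into the same pair by pigeonhole, and those are consecutive. So 6.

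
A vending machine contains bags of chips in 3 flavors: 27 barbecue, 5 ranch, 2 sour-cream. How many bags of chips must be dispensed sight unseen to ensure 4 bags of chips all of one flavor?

9

In the worst case we take at most 3 of each flavor, but all 2 sour-cream (fewer than 3), giving 3 + 3 + 2 = 8.
One more bag of chips then forces some flavor to 4, so 8 + 1 = 9.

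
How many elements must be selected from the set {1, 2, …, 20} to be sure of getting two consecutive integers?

Partition {1, …, 20} into 10 pairs: {1,2}, {3,4}, …, {19,20}.
Choosing 10 integers — say the 10 even numbers 2, 4, …, 20 — takes one from each pair and avoids the property.
Choosing 11 forces two into the same pair by pigeonhole, and those are consecutive. So 11.

11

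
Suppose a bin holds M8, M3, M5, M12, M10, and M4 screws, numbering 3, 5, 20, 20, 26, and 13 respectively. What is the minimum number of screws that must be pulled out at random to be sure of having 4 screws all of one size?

19

The worst case takes 3 screws of each size without reaching 4 of any: 6 × 3 = 18.
The next screw must bring some size to 4, so 18 + 1 = 19.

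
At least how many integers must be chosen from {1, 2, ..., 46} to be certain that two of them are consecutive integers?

Partition {1, …, 46} into 23 pairs: {1,2}, {3,4}, …, {45,46}.
Choosing 23 integers — say the 23 even numbers 2, 4, …, 46 — takes one from each pair and avoids the property.
Choosing 24 forces two into the same pair by pigeonhole, and those are consecutive. So 24.

24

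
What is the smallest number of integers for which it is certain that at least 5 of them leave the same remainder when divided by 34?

There are 34 residue classes modulo 34 acting as pigeonholes.
With 34 × 4 = 136 integers we could place exactly 4 in each, with no class reaching 5.
One more forces some class to hold 5, so 136 + 1 = 137.

137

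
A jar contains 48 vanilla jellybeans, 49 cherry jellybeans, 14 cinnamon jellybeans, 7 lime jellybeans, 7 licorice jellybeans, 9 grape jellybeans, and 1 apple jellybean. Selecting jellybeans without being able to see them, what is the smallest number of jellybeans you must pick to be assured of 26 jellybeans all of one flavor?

89

Treat the 7 flavors as pigeonholes.
In the worst case we take at most 25 of each flavor, but all 14 cinnamon, all 7 lime, all 7 licorice, all 9 grape, and all 1 apple (fewer than 25), giving 25 + 25 + 14 + 7 + 7 + 9 + 1 = 88.
One more jellybean then forces some flavor to 26, so 88 + 1 = 89.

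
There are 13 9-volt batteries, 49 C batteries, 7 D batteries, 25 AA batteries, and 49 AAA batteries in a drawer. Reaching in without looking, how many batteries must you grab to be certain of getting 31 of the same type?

In the worst case we take at most 30 of each type, but all 13 9-volt, all 7 D, and all 25 AA (fewer than 30), giving 13 + 30 + 7 + 25 + 30 = 105.
One more battery then forces some type to 31, so 105 + 1 = 106.

106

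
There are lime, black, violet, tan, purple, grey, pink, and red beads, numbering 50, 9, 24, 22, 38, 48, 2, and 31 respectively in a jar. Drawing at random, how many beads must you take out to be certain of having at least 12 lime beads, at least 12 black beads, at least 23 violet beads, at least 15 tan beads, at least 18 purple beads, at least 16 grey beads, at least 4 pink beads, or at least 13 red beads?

103

The worst case stops just short of every target: 11 lime, all 9 black, 22 violet, 14 tan, 17 purple, 15 grey, all 2 pink, 12 red — 11 + 9 + 22 + 14 + 17 + 15 + 2 + 12 = 102 beads.
One more bead must push some color to its target, so 102 + 1 = 103.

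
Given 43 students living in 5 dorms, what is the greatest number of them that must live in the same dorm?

The 43 students fall into 5 dorms.
If each of the 5 dorms held at most 8, the total would be at most 5 × 8 = 40 < 43, a contradiction.
So at least one holds ⌈43/5⌉ = 9.

9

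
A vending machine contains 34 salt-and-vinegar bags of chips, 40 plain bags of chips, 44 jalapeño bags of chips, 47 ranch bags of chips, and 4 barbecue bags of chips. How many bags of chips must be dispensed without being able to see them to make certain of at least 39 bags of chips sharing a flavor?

153

Treat the 5 flavors as pigeonholes.
In the worst case we take at most 38 of each flavor, but all 34 salt-and-vinegar and all 4 barbecue (fewer than 38), giving 34 + 38 + 38 + 38 + 4 = 152.
One more bag of chips then forces some flavor to 39, so 152 + 1 = 153.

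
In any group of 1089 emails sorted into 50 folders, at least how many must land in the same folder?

22

The 1089 emails fall into 50 folders.
If each of the 50 folders held at most 21, the total would be at most 50 × 21 = 1050 < 1089, a contradiction.
So at least one holds ⌈1089/50⌉ = 22.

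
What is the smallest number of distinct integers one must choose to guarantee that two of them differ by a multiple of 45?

46

Two integers differ by a multiple of 45 exactly when they share a remainder mod 45.
There are 45 residue classes mod 45, so 45 integers can all lie in distinct classes.
One more integer must repeat a residue, giving a difference divisible by 45. So n = 45 + 1 = 46.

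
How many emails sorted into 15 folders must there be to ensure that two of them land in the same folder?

16

There are 15 folders acting as pigeonholes.
With 15 emails we could place one in each, avoiding any repeat.
One more forces some class to hold 2, so 15 + 1 = 16.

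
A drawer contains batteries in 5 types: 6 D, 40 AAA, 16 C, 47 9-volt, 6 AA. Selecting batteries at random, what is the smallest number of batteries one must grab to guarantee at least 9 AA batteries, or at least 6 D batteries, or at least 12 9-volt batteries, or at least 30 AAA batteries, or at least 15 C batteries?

66

The worst case stops just short of every target: 5 D, 29 AAA, 14 C, 11 9-volt, all 6 AA — 5 + 29 + 14 + 11 + 6 = 65 batteries.
One more battery must push some type to its target, so 65 + 1 = 66.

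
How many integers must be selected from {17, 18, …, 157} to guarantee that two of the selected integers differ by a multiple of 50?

Use the pigeonhole principle on residue classes: group the integers by remainder mod 50; there are 50 residue classes, each nonempty in this range.
Choosing one from each class (50 integers) avoids any shared remainder.
One more choice must repeat a class, so two differ by a multiple of 50. Hence 50 + 1 = 51.

51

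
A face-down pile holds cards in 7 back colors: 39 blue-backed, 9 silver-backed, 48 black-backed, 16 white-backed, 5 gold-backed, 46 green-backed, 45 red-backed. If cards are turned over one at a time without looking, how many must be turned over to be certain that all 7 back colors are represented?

The hardest back color to obtain is gold-backed: we could draw every other card first — 208 − 5 = 203 cards — without a single gold-backed one.
The next draw must be gold-backed, so 203 + 1 = 204.

204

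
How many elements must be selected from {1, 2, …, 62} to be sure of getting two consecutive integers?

32

Partition {1, …, 62} into 31 pairs: {1,2}, {3,4}, …, {61,62}.
Choosing 31 integers — say the 31 even numbers 2, 4, …, 62 — takes one from each pair and avoids the property.
Choosing 32 forces two into the same pair by pigeonhole, and those are consecutive. So 32.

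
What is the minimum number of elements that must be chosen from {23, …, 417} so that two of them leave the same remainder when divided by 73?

74

Use the pigeonhole principle on residue classes: group the integers by remainder mod 73; there are 73 residue classes, each nonempty in this range.
Choosing one from each class (73 integers) avoids any shared remainder.
One more choice must repeat a class, so two differ by a multiple of 73. Hence 73 + 1 = 74.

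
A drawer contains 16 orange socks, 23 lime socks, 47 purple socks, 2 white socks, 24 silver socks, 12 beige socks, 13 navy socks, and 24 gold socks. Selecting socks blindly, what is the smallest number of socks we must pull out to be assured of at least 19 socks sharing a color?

116

In the worst case we take at most 18 of each color, but all 16 orange, all 2 white, all 12 beige, and all 13 navy (fewer than 18), giving 16 + 18 + 18 + 2 + 18 + 12 + 13 + 18 = 115.
One more sock then forces some color to 19, so 115 + 1 = 116.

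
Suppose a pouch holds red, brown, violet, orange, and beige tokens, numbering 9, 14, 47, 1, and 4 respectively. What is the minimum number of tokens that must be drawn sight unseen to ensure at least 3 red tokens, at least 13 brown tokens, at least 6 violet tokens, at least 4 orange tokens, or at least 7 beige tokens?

25

Each of the 5 colors has its own threshold; avoid all of them simultaneously.
The worst case stops just short of every target: 2 red, 12 brown, 5 violet, all 1 orange, all 4 beige — 2 + 12 + 5 + 1 + 4 = 24 tokens.
One more token must push some color to its target, so 24 + 1 = 25.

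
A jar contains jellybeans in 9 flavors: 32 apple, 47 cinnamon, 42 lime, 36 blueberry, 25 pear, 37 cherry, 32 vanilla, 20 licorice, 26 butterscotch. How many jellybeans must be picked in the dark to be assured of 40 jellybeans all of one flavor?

287

In the worst case we take at most 39 of each flavor, but all 32 apple, all 36 blueberry, all 25 pear, all 37 cherry, all 32 vanilla, all 20 licorice, and all 26 butterscotch (fewer than 39), giving 32 + 39 + 39 + 36 + 25 + 37 + 32 + 20 + 26 = 286.
One more jellybean then forces some flavor to 40, so 286 + 1 = 287.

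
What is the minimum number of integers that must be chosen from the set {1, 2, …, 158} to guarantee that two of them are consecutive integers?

80

Partition {1, …, 158} into 79 pairs: {1,2}, {3,4}, …, {157,158}.
Choosing 79 integers — say the 79 even numbers 2, 4, …, 158 — takes one from each pair and avoids the property.
Choosing 80 forces two into the same pair by pigeonhole, and those are consecutive. So 80.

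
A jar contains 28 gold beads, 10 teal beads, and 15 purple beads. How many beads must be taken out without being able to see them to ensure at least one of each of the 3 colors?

44

The hardest color to obtain is teal: we could draw every other bead first — 53 − 10 = 43 beads — without a single teal one.
The next draw must be teal, so 43 + 1 = 44.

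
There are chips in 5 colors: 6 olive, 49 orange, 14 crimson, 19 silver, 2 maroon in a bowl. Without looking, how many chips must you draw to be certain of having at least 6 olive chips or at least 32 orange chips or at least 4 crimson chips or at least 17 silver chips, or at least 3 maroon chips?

58

The worst case stops just short of every target: 5 olive, 31 orange, 3 crimson, 16 silver, 2 maroon — 5 + 31 + 3 + 16 + 2 = 57 chips.
One more chip must push some color to its target, so 57 + 1 = 58.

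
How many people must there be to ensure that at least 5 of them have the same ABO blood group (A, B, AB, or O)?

17

There are 4 ABO blood groups acting as pigeonholes.
With 4 × 4 = 16 people we could place exactly 4 in each, with no class reaching 5.
One more forces some class to hold 5, so 16 + 1 = 17.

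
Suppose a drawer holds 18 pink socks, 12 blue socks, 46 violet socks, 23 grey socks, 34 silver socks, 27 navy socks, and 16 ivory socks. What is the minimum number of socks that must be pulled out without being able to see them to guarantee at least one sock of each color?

The hardest color to obtain is blue: we could draw every other sock first — 176 − 12 = 164 socks — without a single blue one.
The next draw must be blue, so 164 + 1 = 165.

165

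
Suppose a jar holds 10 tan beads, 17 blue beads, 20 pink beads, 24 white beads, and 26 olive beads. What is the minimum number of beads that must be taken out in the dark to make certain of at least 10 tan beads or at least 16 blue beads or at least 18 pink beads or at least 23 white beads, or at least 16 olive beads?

The worst case stops just short of every target: 9 tan, 15 blue, 17 pink, 22 white, 15 olive — 9 + 15 + 17 + 22 + 15 = 78 beads.
One more bead must push some color to its target, so 78 + 1 = 79.

79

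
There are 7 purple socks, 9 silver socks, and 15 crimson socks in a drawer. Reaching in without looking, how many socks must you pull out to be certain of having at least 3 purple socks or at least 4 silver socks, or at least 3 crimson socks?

The worst case stops just short of every target: 2 purple, 3 silver, 2 crimson — 2 + 3 + 2 = 7 socks.
One more sock must push some color to its target, so 7 + 1 = 8.

8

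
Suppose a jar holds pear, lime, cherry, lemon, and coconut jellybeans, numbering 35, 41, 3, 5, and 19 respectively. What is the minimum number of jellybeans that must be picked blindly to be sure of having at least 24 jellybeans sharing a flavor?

74

Treat the 5 flavors as pigeonholes.
In the worst case we take at most 23 of each flavor, but all 3 cherry, all 5 lemon, and all 19 coconut (fewer than 23), giving 23 + 23 + 3 + 5 + 19 = 73.
One more jellybean then forces some flavor to 24, so 73 + 1 = 74.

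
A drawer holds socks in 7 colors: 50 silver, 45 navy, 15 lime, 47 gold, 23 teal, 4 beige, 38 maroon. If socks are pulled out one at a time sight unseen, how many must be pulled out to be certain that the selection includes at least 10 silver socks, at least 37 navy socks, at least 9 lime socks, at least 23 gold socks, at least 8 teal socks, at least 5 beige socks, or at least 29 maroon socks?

115

The worst case stops just short of every target: 9 silver, 36 navy, 8 lime, 22 gold, 7 teal, 4 beige, 28 maroon — 9 + 36 + 8 + 22 + 7 + 4 + 28 = 114 socks.
One more sock must push some color to its target, so 114 + 1 = 115.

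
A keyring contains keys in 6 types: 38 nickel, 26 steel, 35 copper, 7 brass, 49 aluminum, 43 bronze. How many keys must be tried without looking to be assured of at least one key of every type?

192

The hardest type to obtain is brass: we could draw every other key first — 198 − 7 = 191 keys — without a single brass one.
The next draw must be brass, so 191 + 1 = 192.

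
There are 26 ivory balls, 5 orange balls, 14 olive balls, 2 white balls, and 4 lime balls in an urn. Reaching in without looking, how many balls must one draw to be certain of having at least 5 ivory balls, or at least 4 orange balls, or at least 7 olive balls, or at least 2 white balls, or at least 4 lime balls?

The worst case stops just short of every target: 4 ivory, 3 orange, 6 olive, 1 white, 3 lime — 4 + 3 + 6 + 1 + 3 = 17 balls.
One more ball must push some color to its target, so 17 + 1 = 18.

18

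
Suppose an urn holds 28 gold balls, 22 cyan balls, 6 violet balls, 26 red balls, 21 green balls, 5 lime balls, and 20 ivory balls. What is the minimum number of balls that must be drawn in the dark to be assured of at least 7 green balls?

The worst case draws every non-green ball first: 28 + 22 + 6 + 26 + 5 + 20 = 107.
The next 7 draws are then forced to be green, giving 107 + 7 = 114.

114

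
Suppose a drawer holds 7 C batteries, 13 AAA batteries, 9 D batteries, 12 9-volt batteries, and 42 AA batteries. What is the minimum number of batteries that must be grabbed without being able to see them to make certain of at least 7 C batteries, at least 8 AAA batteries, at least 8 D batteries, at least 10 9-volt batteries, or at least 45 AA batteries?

72

The worst case stops just short of every target: 6 C, 7 AAA, 7 D, 9 9-volt, all 42 AA — 6 + 7 + 7 + 9 + 42 = 71 batteries.
One more battery must push some type to its target, so 71 + 1 = 72.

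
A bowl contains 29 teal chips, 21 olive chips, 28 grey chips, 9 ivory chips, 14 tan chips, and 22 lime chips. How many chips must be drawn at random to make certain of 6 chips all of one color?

The worst case takes 5 chips of each color without reaching 6 of any: 6 × 5 = 30.
The next chip must bring some color to 6, so 30 + 1 = 31.

31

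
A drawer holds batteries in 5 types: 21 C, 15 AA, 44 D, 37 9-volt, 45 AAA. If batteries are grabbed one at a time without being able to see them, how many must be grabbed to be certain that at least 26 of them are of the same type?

In the worst case we take at most 25 of each type, but all 21 C and all 15 AA (fewer than 25), giving 21 + 15 + 25 + 25 + 25 = 111.
One more battery then forces some type to 26, so 111 + 1 = 112.

112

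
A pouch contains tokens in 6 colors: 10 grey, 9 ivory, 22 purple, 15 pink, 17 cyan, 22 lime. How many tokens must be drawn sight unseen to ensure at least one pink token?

To avoid pink tokens as long as possible, exhaust the other 5 colors first.
The worst case draws every non-pink token first: 10 + 9 + 22 + 17 + 22 = 80.
The next draw is then forced to be pink, giving 80 + 1 = 81.

81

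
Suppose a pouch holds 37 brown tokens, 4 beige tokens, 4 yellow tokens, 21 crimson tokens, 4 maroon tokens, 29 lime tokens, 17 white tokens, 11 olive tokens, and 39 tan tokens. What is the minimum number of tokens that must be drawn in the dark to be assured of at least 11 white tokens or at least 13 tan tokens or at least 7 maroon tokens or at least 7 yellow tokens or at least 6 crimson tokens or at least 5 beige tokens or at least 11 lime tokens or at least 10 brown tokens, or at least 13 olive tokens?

70

Each of the 9 colors has its own threshold; avoid all of them simultaneously.
The worst case stops just short of every target: 9 brown, 4 beige, all 4 yellow, 5 crimson, all 4 maroon, 10 lime, 10 white, all 11 olive, 12 tan — 9 + 4 + 4 + 5 + 4 + 10 + 10 + 11 + 12 = 69 tokens.
One more token must push some color to its target, so 69 + 1 = 70.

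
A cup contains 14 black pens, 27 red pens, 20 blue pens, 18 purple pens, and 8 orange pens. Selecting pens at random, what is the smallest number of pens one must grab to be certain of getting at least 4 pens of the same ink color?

16

The worst case takes 3 pens of each ink color without reaching 4 of any: 5 × 3 = 15.
The next pen must bring some ink color to 4, so 15 + 1 = 16.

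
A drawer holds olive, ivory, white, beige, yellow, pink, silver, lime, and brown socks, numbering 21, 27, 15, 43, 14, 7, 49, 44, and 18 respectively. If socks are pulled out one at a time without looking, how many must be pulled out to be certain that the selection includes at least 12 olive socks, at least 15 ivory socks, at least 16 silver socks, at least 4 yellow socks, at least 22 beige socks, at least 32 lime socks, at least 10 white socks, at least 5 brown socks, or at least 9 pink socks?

Each of the 9 colors has its own threshold; avoid all of them simultaneously.
The worst case stops just short of every target: 11 olive, 14 ivory, 9 white, 21 beige, 3 yellow, all 7 pink, 15 silver, 31 lime, 4 brown — 11 + 14 + 9 + 21 + 3 + 7 + 15 + 31 + 4 = 115 socks.
One more sock must push some color to its target, so 115 + 1 = 116.

116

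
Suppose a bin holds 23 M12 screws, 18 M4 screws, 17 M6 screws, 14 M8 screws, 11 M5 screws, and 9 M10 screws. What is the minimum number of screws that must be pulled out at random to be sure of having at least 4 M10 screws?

87

To avoid M10 screws as long as possible, exhaust the other 5 sizes first.
The worst case draws every non-M10 screw first: 23 + 18 + 17 + 14 + 11 = 83.
The next 4 draws are then forced to be M10, giving 83 + 4 = 87.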